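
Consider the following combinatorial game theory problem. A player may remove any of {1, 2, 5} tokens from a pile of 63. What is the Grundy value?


The subtraction set is S = {1, 2, 5}.
G(k) = mex{ G(k - s) : s in S, s <= k }. We compute iteratively: G(0) = 0.
G(1) = mex({0}) = 1
G(2) = mex({0, 1}) = 2
G(3) = mex({1, 2}) = 0
G(4) = mex({0, 2}) = 1
G(5) = mex({0, 1}) = 2
G(6) = mex({1, 2}) = 0
G(7) = mex({0, 2}) = 1
Observe that G(3)..G(7) = 0, 1, 2, 0, 1 repeats G(0)..G(4) = 0, 1, 2, 0, 1.
For k >= max(S) = 5, G(k) is determined by the previous 5 values G(k-5)..G(k-1); a window of 5 consecutive values has recurred shifted by 3, so by induction G(k + 3) = G(k) for all k >= 0: the sequence is periodic from the start with period 3.
One period: G(0..2) = 0, 1, 2.
63 mod 3 = 0, so G(63) = G(0) = 0.

0


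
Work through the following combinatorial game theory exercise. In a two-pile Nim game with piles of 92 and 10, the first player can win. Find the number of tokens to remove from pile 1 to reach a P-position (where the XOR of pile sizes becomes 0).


Piles: 92 and 10
Current XOR: 92 XOR 10 = 86 (non-zero, so this is an N-position).
To make the XOR zero, we need to find a move that balances the piles.
For pile 1 (size 92): target = 92 XOR 86 = 10
We reduce pile 1 from 92 to 10.
Tokens removed: 92 - 10 = 82
Verification: 10 XOR 10 = 0

82


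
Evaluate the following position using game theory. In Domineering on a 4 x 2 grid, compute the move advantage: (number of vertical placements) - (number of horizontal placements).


Board is 4 x 2 (rows x cols).
Left (vertical) placements: (rows-1) * cols = 3 * 2 = 6
Right (horizontal) placements: rows * (cols-1) = 4 * 1 = 4
Advantage = Left - Right = 6 - 4 = 2

2


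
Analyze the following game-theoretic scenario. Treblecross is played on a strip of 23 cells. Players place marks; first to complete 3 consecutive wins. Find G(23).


Treblecross: place X on empty cells; 3-in-a-row wins.
Playing within two cells of an existing X lets the opponent win at once, so sensible play treats the cells i-2..i+2 around each X as dead. The player left with no safe cell loses, so this is a normal-play take-away game on strips of safe cells.
Placing X at cell i (0-indexed) of a strip of k safe cells leaves independent strips of sizes max(0, i-2) and max(0, k-i-3). Hence G(k) = mex{ G(max(0,i-2)) XOR G(max(0,k-i-3)) : 0 <= i < k }, with G(0) = 0.
G(1): splits (0,0):0^0=0 -> mex({0}) = 1
G(2): splits (0,0):0^0=0 -> mex({0}) = 1
G(3): splits (0,0):0^0=0 -> mex({0}) = 1
G(4): splits (0,1):0^1=1 (0,0):0^0=0 -> mex({0, 1}) = 2
G(5): splits (0,2):0^1=1 (0,1):0^1=1 (0,0):0^0=0 -> mex({0, 1}) = 2
G(6) = mex({1}) = 0
G(7) = mex({0, 1, 2}) = 3
G(8) = mex({0, 1, 2}) = 3
G(9) = mex({0, 2}) = 1
G(10) = mex({0, 2, 3}) = 1
G(11) = mex({0, 3}) = 1
G(12) = mex({1, 3}) = 0
G(13) = mex({0, 1, 2, 3}) = 4
G(14) = mex({0, 1, 2}) = 3
G(15) = mex({0, 1, 2}) = 3
G(16) = mex({0, 1, 2, 4}) = 3
G(17) = mex({0, 1, 3, 4}) = 2
G(18) = mex({0, 1, 3, 4}) = 2
G(19) = mex({0, 1, 3, 5}) = 2
G(20) = mex({0, 1, 2, 3, 5}) = 4
G(21) = mex({0, 1, 2, 3, 5}) = 4
G(22) = mex({1, 2, 6}) = 0
G(23) = mex({0, 1, 2, 3, 4, 6}) = 5
Therefore G(23) = 5.

5


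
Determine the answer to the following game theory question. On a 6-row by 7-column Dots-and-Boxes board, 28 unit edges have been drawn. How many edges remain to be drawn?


Grid: 6 x 7 boxes, i.e. 7 rows and 8 columns of dots.
Horizontal edges: (rows + 1) * cols = 7 * 7 = 49
Vertical edges: rows * (cols + 1) = 6 * 8 = 48
Total edges: 49 + 48 = 97
Edges drawn: 28
Remaining: 97 - 28 = 69

69


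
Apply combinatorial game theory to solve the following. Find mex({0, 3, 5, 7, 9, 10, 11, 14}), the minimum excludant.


Set = {0, 3, 5, 7, 9, 10, 11, 14}
0 is in the set.
1 is NOT in the set. This is the mex.
mex = 1

1


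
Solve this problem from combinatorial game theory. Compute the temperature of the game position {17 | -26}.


The game is {17 | -26}, a switch {a | b} with numbers a > b.
Cooling {a | b} by t gives {a - t | b + t}, which stops being hot when a - t = b + t, i.e. at t = (a - b)/2. So the temperature of a switch is (a - b)/2.
Temperature = (Left option - Right option) / 2
= (17 - (-26)) / 2
= 43 / 2
= 43/2

43/2


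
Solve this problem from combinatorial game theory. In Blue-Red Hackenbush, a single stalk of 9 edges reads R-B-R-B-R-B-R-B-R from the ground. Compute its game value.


Edges (from ground): R-B-R-B-R-B-R-B-R
By Berlekamp's sign-expansion rule, a Blue-Red Hackenbush stalk has the value of the surreal number whose sign sequence is the edge sequence with B -> + and R -> -.
Sign sequence: -+-+-+-+-
Trace the sign expansion in the surreal number tree, starting from 0:
Edge 1: R (sign -) -> bounds (-inf, 0), value = -1
Edge 2: B (sign +) -> bounds (-1, 0), value = -1/2
Edge 3: R (sign -) -> bounds (-1, -1/2), value = -3/4
Edge 4: B (sign +) -> bounds (-3/4, -1/2), value = -5/8
Edge 5: R (sign -) -> bounds (-3/4, -5/8), value = -11/16
Edge 6: B (sign +) -> bounds (-11/16, -5/8), value = -21/32
Edge 7: R (sign -) -> bounds (-11/16, -21/32), value = -43/64
Edge 8: B (sign +) -> bounds (-43/64, -21/32), value = -85/128
Edge 9: R (sign -) -> bounds (-43/64, -85/128), value = -171/256
Game value = -171/256

-171/256


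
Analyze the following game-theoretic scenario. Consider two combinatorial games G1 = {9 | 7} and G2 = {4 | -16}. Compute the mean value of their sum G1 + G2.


G1 = {9 | 7}, G2 = {4 | -16}
Each is a switch {a | b} with numbers a > b; its mean value is (a + b)/2, and mean value is additive over game sums: m(G1 + G2) = m(G1) + m(G2).
Mean of G1 = (9 + (7))/2 = 16/2 = 8
Mean of G2 = (4 + (-16))/2 = -12/2 = -6
Mean of G1 + G2 = 8 + -6 = 2

2


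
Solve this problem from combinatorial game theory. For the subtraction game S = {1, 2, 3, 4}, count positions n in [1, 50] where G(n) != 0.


Subtraction set S = {1, 2, 3, 4}, so G(n) = n mod 5.
G(n) = 0 when n is a multiple of 5.
Multiples of 5 in [1, 50]: 10
N-positions (nonzero Grundy) = 50 - 10 = 40

40


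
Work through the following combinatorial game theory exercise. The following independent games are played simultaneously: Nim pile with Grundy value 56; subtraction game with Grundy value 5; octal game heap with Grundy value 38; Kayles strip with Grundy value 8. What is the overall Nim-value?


By the Sprague-Grundy theorem, the Grundy value of a sum of games is the XOR of individual Grundy values.
Nim pile: Grundy value = 56. Running XOR: 0 XOR 56 = 56
subtraction game: Grundy value = 5. Running XOR: 56 XOR 5 = 61
octal game heap: Grundy value = 38. Running XOR: 61 XOR 38 = 27
Kayles strip: Grundy value = 8. Running XOR: 27 XOR 8 = 19
The combined Grundy value is 19.

19


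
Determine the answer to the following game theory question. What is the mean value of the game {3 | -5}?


Game = {3 | -5}, a switch {a | b} with numbers a > b.
Its thermograph has left wall a - t and right wall b + t, which meet at t = (a - b)/2, where both equal (a + b)/2. So the mast (mean value) is at (a + b)/2.
Mean = (3 + (-5))/2 = -2/2 = -1

-1


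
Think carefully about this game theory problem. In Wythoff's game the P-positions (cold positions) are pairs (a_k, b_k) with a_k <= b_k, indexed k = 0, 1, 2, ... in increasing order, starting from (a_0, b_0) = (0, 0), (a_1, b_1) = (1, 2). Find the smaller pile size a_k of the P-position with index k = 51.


By Wythoff's theorem, a_k = floor(k * phi) and b_k = floor(k * phi^2) = a_k + k, where phi = (1 + sqrt(5))/2 is the golden ratio.
phi = (1 + sqrt(5))/2 = 1.618034
k = 51
k * phi = 51 * 1.618034 = 82.519733
a_51 = floor(k * phi) = 82

82


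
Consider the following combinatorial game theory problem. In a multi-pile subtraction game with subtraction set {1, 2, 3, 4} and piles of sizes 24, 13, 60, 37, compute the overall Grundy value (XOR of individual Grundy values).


Subtraction set: {1, 2, 3, 4}
For this subtraction set, G(n) = n mod 5 (period = max + 1 = 5).
Pile 1 (size 24): G(24) = 24 mod 5 = 4
Pile 2 (size 13): G(13) = 13 mod 5 = 3
Pile 3 (size 60): G(60) = 60 mod 5 = 0
Pile 4 (size 37): G(37) = 37 mod 5 = 2
Total Grundy value = XOR of all: 4 XOR 3 XOR 0 XOR 2 = 5

5


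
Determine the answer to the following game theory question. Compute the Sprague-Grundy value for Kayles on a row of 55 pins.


Kayles: a move removes 1 or 2 adjacent pins from a contiguous row.
Removing pins from a row of k leaves two independent rows (a, b) with a + b = k - 1 (one pin) or a + b = k - 2 (two pins); an end removal gives a = 0.
By Sprague-Grundy, G(k) = mex{ G(a) XOR G(b) } over all these splits. G(0) = 0.
G(1): splits (0,0):0^0=0 -> mex({0}) = 1
G(2): splits (0,1):0^1=1 (0,0):0^0=0 -> mex({0, 1}) = 2
G(3): splits (0,2):0^2=2 (1,1):1^1=0 (0,1):0^1=1 -> mex({0, 1, 2}) = 3
G(4): splits (0,3):0^3=3 (1,2):1^2=3 (0,2):0^2=2 (1,1):1^1=0 -> mex({0, 2, 3}) = 1
G(5): splits (0,4):0^1=1 (1,3):1^3=2 (2,2):2^2=0 (0,3):0^3=3 (1,2):1^2=3 -> mex({0, 1, 2, 3}) = 4
G(6) = mex({0, 1, 2, 4}) = 3
G(7) = mex({0, 1, 3, 4, 5}) = 2
G(8) = mex({0, 2, 3, 5, 6}) = 1
G(9) = mex({0, 1, 2, 3, 6, 7}) = 4
G(10) = mex({0, 1, 3, 4, 5, 7}) = 2
G(11) = mex({0, 1, 2, 3, 4, 5}) = 6
G(12) = mex({0, 1, 2, 3, 5, 6, 7}) = 4
G(13) = mex({0, 2, 3, 4, 6, 7}) = 1
G(14) = mex({0, 1, 4, 5, 6, 7}) = 2
G(15) = mex({0, 1, 2, 3, 4, 5, 6}) = 7
G(16) = mex({0, 2, 3, 5, 6, 7}) = 1
G(17) = mex({0, 1, 2, 3, 5, 6, 7}) = 4
G(18) = mex({0, 1, 2, 4, 5, 6}) = 3
G(19) = mex({0, 1, 3, 4, 5, 7}) = 2
G(20) = mex({0, 2, 3, 4, 5, 6, 7}) = 1
G(21) = mex({0, 1, 2, 3, 5, 6, 7}) = 4
G(22) = mex({0, 1, 2, 3, 4, 5, 7}) = 6
G(23) = mex({0, 1, 2, 3, 4, 5, 6}) = 7
G(24) = mex({0, 1, 2, 3, 5, 6, 7}) = 4
G(25) = mex({0, 2, 3, 4, 6, 7}) = 1
G(26) = mex({0, 1, 3, 4, 5, 6, 7}) = 2
G(27) = mex({0, 1, 2, 3, 4, 5, 6, 7}) = 8
G(28) = mex({0, 1, 2, 3, 4, 6, 7, 8}) = 5
G(29) = mex({0, 1, 2, 3, 5, 6, 7, 8, 9}) = 4
G(30) = mex({0, 1, 2, 3, 4, 5, 6, 9, 10}) = 7
G(31) = mex({0, 1, 3, 4, 5, 7, 10, 11}) = 2
G(32) = mex({0, 2, 3, 4, 5, 6, 7, 9, 11}) = 1
G(33) = mex({0, 1, 2, 3, 4, 5, 6, 7, 9, 12}) = 8
G(34) = mex({0, 1, 2, 3, 4, 5, 7, 8, 11, 12}) = 6
G(35) = mex({0, 1, 2, 3, 4, 5, 6, 8, 9, 10, 11}) = 7
G(36) = mex({0, 1, 2, 3, 5, 6, 7, 9, 10}) = 4
G(37) = mex({0, 2, 3, 4, 6, 7, 9, 10, 11, 12}) = 1
G(38) = mex({0, 1, 3, 4, 5, 6, 7, 9, 10, 11, 12}) = 2
G(39) = mex({0, 1, 2, 4, 5, 6, 7, 9, 10, 12, 14}) = 3
G(40) = mex({0, 2, 3, 4, 6, 7, 11, 12, 14}) = 1
G(41) = mex({0, 1, 2, 3, 5, 6, 7, 9, 10, 11, 12}) = 4
G(42) = mex({0, 1, 2, 3, 4, 5, 6, 9, 10}) = 7
G(43) = mex({0, 1, 3, 4, 5, 7, 9, 10, 12, 15}) = 2
G(44) = mex({0, 2, 3, 4, 5, 6, 7, 9, 10, 12, 15}) = 1
G(45) = mex({0, 1, 2, 3, 4, 5, 6, 7, 9, 10, 12, 14}) = 8
G(46) = mex({0, 1, 3, 4, 5, 7, 8, 11, 12, 14}) = 2
G(47) = mex({0, 1, 2, 3, 4, 5, 6, 8, 9, 10, 11, 12}) = 7
G(48) = mex({0, 1, 2, 3, 5, 6, 7, 9, 10}) = 4
G(49) = mex({0, 2, 3, 4, 6, 7, 9, 10, 11, 12, 15}) = 1
G(50) = mex({0, 1, 4, 5, 6, 7, 9, 11, 12, 14, 15}) = 2
G(51) = mex({0, 1, 2, 3, 4, 5, 6, 7, 9, 12, 14, 15}) = 8
G(52) = mex({0, 2, 3, 4, 5, 6, 7, 8, 11, 12, 15}) = 1
G(53) = mex({0, 1, 2, 3, 5, 6, 7, 8, 9, 10, 11, 12}) = 4
G(54) = mex({0, 1, 2, 3, 4, 5, 6, 9, 10}) = 7
G(55) = mex({0, 1, 3, 4, 5, 7, 9, 10, 11, 12}) = 2
Therefore G(55) = 2.

2


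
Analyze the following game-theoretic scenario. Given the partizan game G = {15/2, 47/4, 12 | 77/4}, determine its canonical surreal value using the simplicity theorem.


Left options: {15/2, 47/4, 12}, max = 12
Right options: {77/4}, min = 77/4
All options are numbers and max(Left) < min(Right), so by the simplicity theorem the value is the simplest (earliest-born) number strictly between 12 and 77/4.
Integers 13 through 19 all lie strictly between 12 and 77/4.
Among integers, the simplest (lowest birthday = smallest |n|; 0 is born on day 0, +-n on day n) is 13.
No non-integer in the interval can be simpler: if x is a non-integer in the interval, then floor(x) or ceil(x) also lies in the interval (the interval contains an integer), and both are proper prefixes of x's sign expansion, i.e. born earlier. So the game value is 13.
Game value = 13

13


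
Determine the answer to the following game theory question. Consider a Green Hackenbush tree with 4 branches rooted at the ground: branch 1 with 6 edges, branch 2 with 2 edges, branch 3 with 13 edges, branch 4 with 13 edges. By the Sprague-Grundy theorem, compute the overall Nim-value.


The tree has 4 branches from the ground vertex.
In Green Hackenbush, the Nim-value of a simple path of length k is k.
Branch 1: length 6, Nim-value = 6
Branch 2: length 2, Nim-value = 2
Branch 3: length 13, Nim-value = 13
Branch 4: length 13, Nim-value = 13
Total Nim-value = XOR of all branch values:
0 XOR 6 = 6
6 XOR 2 = 4
4 XOR 13 = 9
9 XOR 13 = 4
Nim-value of the tree = 4

4


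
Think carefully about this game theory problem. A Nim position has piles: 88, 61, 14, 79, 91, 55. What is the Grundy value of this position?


We need the XOR (exclusive or) of all pile sizes.
After XOR-ing pile 1 (size 88): 0 XOR 88 = 88
After XOR-ing pile 2 (size 61): 88 XOR 61 = 101
After XOR-ing pile 3 (size 14): 101 XOR 14 = 107
After XOR-ing pile 4 (size 79): 107 XOR 79 = 36
After XOR-ing pile 5 (size 91): 36 XOR 91 = 127
After XOR-ing pile 6 (size 55): 127 XOR 55 = 72
The Nim-value of this position is 72.

72


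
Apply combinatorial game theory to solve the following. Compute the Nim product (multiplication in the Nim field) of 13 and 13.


Nim multiplication is bilinear over XOR: (u XOR v) * w = (u*w) XOR (v*w).
So we split each operand into its bit components and XOR the pairwise Nim products.
13 = 1 + 4 + 8 (as XOR of powers of 2).
13 = 1 + 4 + 8 (as XOR of powers of 2).
Using the standard Nim-product table on single bits:
  2*2 = 3,   2*4 = 8,   2*8 = 12,
  4*4 = 6,   4*8 = 11,  8*8 = 13,
and  1*x = x (identity), k*l = l*k (commutative).
Pairwise Nim products:
  1 * 1 = 1
  1 * 4 = 4
  1 * 8 = 8
  4 * 1 = 4
  4 * 4 = 6
  4 * 8 = 11
  8 * 1 = 8
  8 * 4 = 11
  8 * 8 = 13
XOR them: 1 XOR 4 XOR 8 XOR 4 XOR 6 XOR 11 XOR 8 XOR 11 XOR 13 = 10.
Result: 13 * 13 = 10 (in Nim).

10


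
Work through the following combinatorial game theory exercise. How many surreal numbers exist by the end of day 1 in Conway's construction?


Day 0: {|} = 0 is born. Count = 1.
Day n: the number of surreal numbers born by day n is 2^(n+1) - 1.
By day 0: 2^1 - 1 = 1
By day 1: 2^2 - 1 = 3
By day 1: 3 surreal numbers.

3


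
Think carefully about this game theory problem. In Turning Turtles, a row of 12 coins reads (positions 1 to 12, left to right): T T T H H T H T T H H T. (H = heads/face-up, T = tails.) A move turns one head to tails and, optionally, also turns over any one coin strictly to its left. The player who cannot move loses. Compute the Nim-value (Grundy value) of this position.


Coins: T T T H H T H T T H H T
Key fact: a single head at position k behaves exactly like a Nim heap of size k (turning it to T and optionally flipping a coin at j < k corresponds to moving the heap from k to j, or to 0), and heads combine as a disjunctive sum (two heads at the same place would cancel, matching j XOR j = 0). So the Nim-value is the XOR of the 1-indexed positions of the heads.
Face-up positions (1-indexed): [4, 5, 7, 10, 11]
XOR 0 with 4: 0 XOR 4 = 4
XOR 4 with 5: 4 XOR 5 = 1
XOR 1 with 7: 1 XOR 7 = 6
XOR 6 with 10: 6 XOR 10 = 12
XOR 12 with 11: 12 XOR 11 = 7
Nim-value = 7

7


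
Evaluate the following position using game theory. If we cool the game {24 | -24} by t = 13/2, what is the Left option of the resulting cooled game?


Original game: {24 | -24} (a switch {a | b} with a > b).
Cooling by t (for t below the temperature (a - b)/2 = 24) taxes each move by t: {a | b} cooled by t is {a - t | b + t}.
Cooling amount: t = 13/2
Cooled Left option: 24 - 13/2 = 35/2
Cooled Right option: -24 + 13/2 = -35/2
Cooled game: {35/2 | -35/2}
Left option = 35/2

35/2


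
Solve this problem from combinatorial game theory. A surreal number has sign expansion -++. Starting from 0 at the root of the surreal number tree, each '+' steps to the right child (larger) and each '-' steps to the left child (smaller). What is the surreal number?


Sign expansion: -++
Rule: track bounds (lo, hi), initially (-inf, +inf). On '+', the current value becomes lo and we move to the simplest number in (value, hi): value + 1 if hi = +inf, otherwise the midpoint (value + hi)/2. On '-', the current value becomes hi and we move to value - 1 if lo = -inf, otherwise the midpoint (lo + value)/2.
Start at 0.
Step 1: sign = -, move left. Bounds: (-inf, 0). Value = -1
Step 2: sign = +, move right. Bounds: (-1, 0). Value = -1/2
Step 3: sign = +, move right. Bounds: (-1/2, 0). Value = -1/4
The surreal number with sign expansion -++ is -1/4.

-1/4


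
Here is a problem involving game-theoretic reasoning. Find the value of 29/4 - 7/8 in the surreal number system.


x = 29/4, y = 7/8
Converting to common denominator: 8
x = 58/8, y = 7/8
x - y = 29/4 - 7/8 = 51/8

51/8


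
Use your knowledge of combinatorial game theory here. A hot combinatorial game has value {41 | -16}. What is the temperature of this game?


The game is {41 | -16}, a switch {a | b} with numbers a > b.
Cooling {a | b} by t gives {a - t | b + t}, which stops being hot when a - t = b + t, i.e. at t = (a - b)/2. So the temperature of a switch is (a - b)/2.
Temperature = (Left option - Right option) / 2
= (41 - (-16)) / 2
= 57 / 2
= 57/2

57/2


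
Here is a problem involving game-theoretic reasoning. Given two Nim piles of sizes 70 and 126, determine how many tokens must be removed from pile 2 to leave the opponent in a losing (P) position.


Piles: 70 and 126
Current XOR: 70 XOR 126 = 56 (non-zero, so this is an N-position).
To make the XOR zero, we need to find a move that balances the piles.
For pile 2 (size 126): target = 126 XOR 56 = 70
We reduce pile 2 from 126 to 70.
Tokens removed: 126 - 70 = 56
Verification: 70 XOR 70 = 0

56


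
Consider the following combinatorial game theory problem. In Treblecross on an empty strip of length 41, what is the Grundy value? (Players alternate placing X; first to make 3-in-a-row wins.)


Treblecross: place X on empty cells; 3-in-a-row wins.
Playing within two cells of an existing X lets the opponent win at once, so sensible play treats the cells i-2..i+2 around each X as dead. The player left with no safe cell loses, so this is a normal-play take-away game on strips of safe cells.
Placing X at cell i (0-indexed) of a strip of k safe cells leaves independent strips of sizes max(0, i-2) and max(0, k-i-3). Hence G(k) = mex{ G(max(0,i-2)) XOR G(max(0,k-i-3)) : 0 <= i < k }, with G(0) = 0.
G(1): splits (0,0):0^0=0 -> mex({0}) = 1
G(2): splits (0,0):0^0=0 -> mex({0}) = 1
G(3): splits (0,0):0^0=0 -> mex({0}) = 1
G(4): splits (0,1):0^1=1 (0,0):0^0=0 -> mex({0, 1}) = 2
G(5): splits (0,2):0^1=1 (0,1):0^1=1 (0,0):0^0=0 -> mex({0, 1}) = 2
G(6) = mex({1}) = 0
G(7) = mex({0, 1, 2}) = 3
G(8) = mex({0, 1, 2}) = 3
G(9) = mex({0, 2}) = 1
G(10) = mex({0, 2, 3}) = 1
G(11) = mex({0, 3}) = 1
G(12) = mex({1, 3}) = 0
G(13) = mex({0, 1, 2, 3}) = 4
G(14) = mex({0, 1, 2}) = 3
G(15) = mex({0, 1, 2}) = 3
G(16) = mex({0, 1, 2, 4}) = 3
G(17) = mex({0, 1, 3, 4}) = 2
G(18) = mex({0, 1, 3, 4}) = 2
G(19) = mex({0, 1, 3, 5}) = 2
G(20) = mex({0, 1, 2, 3, 5}) = 4
G(21) = mex({0, 1, 2, 3, 5}) = 4
G(22) = mex({1, 2, 6}) = 0
G(23) = mex({0, 1, 2, 3, 4, 6}) = 5
G(24) = mex({0, 1, 2, 3, 4}) = 5
G(25) = mex({0, 1, 3, 4, 7}) = 2
G(26) = mex({0, 1, 3, 4, 5, 7}) = 2
G(27) = mex({0, 1, 3, 5}) = 2
G(28) = mex({0, 1, 2, 5}) = 3
G(29) = mex({0, 1, 2, 4, 5, 6}) = 3
G(30) = mex({1, 2, 4, 6}) = 0
G(31) = mex({0, 1, 2, 3, 4, 6}) = 5
G(32) = mex({1, 2, 3, 4, 7}) = 0
G(33) = mex({0, 3, 7}) = 1
G(34) = mex({0, 2, 3, 5, 7}) = 1
G(35) = mex({0, 2, 3, 5, 6}) = 1
G(36) = mex({0, 1, 2, 5, 6}) = 3
G(37) = mex({0, 1, 2, 4, 5, 6}) = 3
G(38) = mex({0, 1, 2, 4}) = 3
G(39) = mex({0, 1, 2, 3, 4, 7}) = 5
G(40) = mex({0, 1, 2, 3, 4, 5, 7}) = 6
G(41) = mex({0, 1, 2, 3, 5, 7}) = 4
Therefore G(41) = 4.

4


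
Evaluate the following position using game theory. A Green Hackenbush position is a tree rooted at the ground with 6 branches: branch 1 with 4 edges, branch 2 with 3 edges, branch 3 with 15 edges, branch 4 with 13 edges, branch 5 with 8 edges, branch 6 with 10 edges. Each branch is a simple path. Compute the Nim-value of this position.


The tree has 6 branches from the ground vertex.
In Green Hackenbush, the Nim-value of a simple path of length k is k.
Branch 1: length 4, Nim-value = 4
Branch 2: length 3, Nim-value = 3
Branch 3: length 15, Nim-value = 15
Branch 4: length 13, Nim-value = 13
Branch 5: length 8, Nim-value = 8
Branch 6: length 10, Nim-value = 10
Total Nim-value = XOR of all branch values:
0 XOR 4 = 4
4 XOR 3 = 7
7 XOR 15 = 8
8 XOR 13 = 5
5 XOR 8 = 13
13 XOR 10 = 7
Nim-value of the tree = 7

7


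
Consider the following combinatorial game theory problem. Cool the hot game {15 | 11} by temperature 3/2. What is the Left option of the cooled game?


Original game: {15 | 11} (a switch {a | b} with a > b).
Cooling by t (for t below the temperature (a - b)/2 = 2) taxes each move by t: {a | b} cooled by t is {a - t | b + t}.
Cooling amount: t = 3/2
Cooled Left option: 15 - 3/2 = 27/2
Cooled Right option: 11 + 3/2 = 25/2
Cooled game: {27/2 | 25/2}
Left option = 27/2

27/2


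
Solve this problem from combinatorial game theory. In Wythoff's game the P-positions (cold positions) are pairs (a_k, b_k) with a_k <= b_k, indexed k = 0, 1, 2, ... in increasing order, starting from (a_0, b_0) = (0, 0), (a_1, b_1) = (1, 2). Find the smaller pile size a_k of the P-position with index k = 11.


By Wythoff's theorem, a_k = floor(k * phi) and b_k = floor(k * phi^2) = a_k + k, where phi = (1 + sqrt(5))/2 is the golden ratio.
phi = (1 + sqrt(5))/2 = 1.618034
k = 11
k * phi = 11 * 1.618034 = 17.798374
a_11 = floor(k * phi) = 17

17


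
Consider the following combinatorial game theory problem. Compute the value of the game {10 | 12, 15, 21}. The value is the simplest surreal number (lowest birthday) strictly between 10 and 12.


Left options: {10}, max = 10
Right options: {12, 15, 21}, min = 12
All options are numbers and max(Left) < min(Right), so by the simplicity theorem the value is the simplest (earliest-born) number strictly between 10 and 12.
The only integer strictly between 10 and 12 is 11.
No non-integer in the interval can be simpler: if x is a non-integer in the interval, then floor(x) or ceil(x) also lies in the interval (the interval contains an integer), and both are proper prefixes of x's sign expansion, i.e. born earlier. So the game value is 11.
Game value = 11

11


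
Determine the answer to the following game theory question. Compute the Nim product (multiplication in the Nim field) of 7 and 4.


Nim multiplication is bilinear over XOR: (u XOR v) * w = (u*w) XOR (v*w).
So we split each operand into its bit components and XOR the pairwise Nim products.
7 = 1 + 2 + 4 (as XOR of powers of 2).
4 = 4 (as XOR of powers of 2).
Using the standard Nim-product table on single bits:
  2*2 = 3,   2*4 = 8,   2*8 = 12,
  4*4 = 6,   4*8 = 11,  8*8 = 13,
and  1*x = x (identity), k*l = l*k (commutative).
Pairwise Nim products:
  1 * 4 = 4
  2 * 4 = 8
  4 * 4 = 6
XOR them: 4 XOR 8 XOR 6 = 10.
Result: 7 * 4 = 10 (in Nim).

10


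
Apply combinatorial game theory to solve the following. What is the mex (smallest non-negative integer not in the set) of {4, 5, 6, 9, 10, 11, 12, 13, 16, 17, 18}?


Set = {4, 5, 6, 9, 10, 11, 12, 13, 16, 17, 18}
0 is NOT in the set. This is the mex.
mex = 0

0


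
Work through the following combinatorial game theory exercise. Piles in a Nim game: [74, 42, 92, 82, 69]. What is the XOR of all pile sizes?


We need the XOR (exclusive or) of all pile sizes.
After XOR-ing pile 1 (size 74): 0 XOR 74 = 74
After XOR-ing pile 2 (size 42): 74 XOR 42 = 96
After XOR-ing pile 3 (size 92): 96 XOR 92 = 60
After XOR-ing pile 4 (size 82): 60 XOR 82 = 110
After XOR-ing pile 5 (size 69): 110 XOR 69 = 43
The Nim-value of this position is 43.

43


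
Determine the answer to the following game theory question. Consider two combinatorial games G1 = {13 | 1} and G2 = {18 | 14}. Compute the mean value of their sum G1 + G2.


G1 = {13 | 1}, G2 = {18 | 14}
Each is a switch {a | b} with numbers a > b; its mean value is (a + b)/2, and mean value is additive over game sums: m(G1 + G2) = m(G1) + m(G2).
Mean of G1 = (13 + (1))/2 = 14/2 = 7
Mean of G2 = (18 + (14))/2 = 32/2 = 16
Mean of G1 + G2 = 7 + 16 = 23

23


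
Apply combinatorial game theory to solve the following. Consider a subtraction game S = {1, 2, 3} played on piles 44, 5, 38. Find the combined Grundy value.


Subtraction set: {1, 2, 3}
For this subtraction set, G(n) = n mod 4 (period = max + 1 = 4).
Pile 1 (size 44): G(44) = 44 mod 4 = 0
Pile 2 (size 5): G(5) = 5 mod 4 = 1
Pile 3 (size 38): G(38) = 38 mod 4 = 2
Total Grundy value = XOR of all: 0 XOR 1 XOR 2 = 3

3


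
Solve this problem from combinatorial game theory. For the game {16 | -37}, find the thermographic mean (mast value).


Game = {16 | -37}, a switch {a | b} with numbers a > b.
Its thermograph has left wall a - t and right wall b + t, which meet at t = (a - b)/2, where both equal (a + b)/2. So the mast (mean value) is at (a + b)/2.
Mean = (16 + (-37))/2 = -21/2 = -21/2

-21/2


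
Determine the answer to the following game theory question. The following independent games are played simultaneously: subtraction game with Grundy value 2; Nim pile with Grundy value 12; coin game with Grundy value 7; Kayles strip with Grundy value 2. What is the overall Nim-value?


By the Sprague-Grundy theorem, the Grundy value of a sum of games is the XOR of individual Grundy values.
subtraction game: Grundy value = 2. Running XOR: 0 XOR 2 = 2
Nim pile: Grundy value = 12. Running XOR: 2 XOR 12 = 14
coin game: Grundy value = 7. Running XOR: 14 XOR 7 = 9
Kayles strip: Grundy value = 2. Running XOR: 9 XOR 2 = 11
The combined Grundy value is 11.

11


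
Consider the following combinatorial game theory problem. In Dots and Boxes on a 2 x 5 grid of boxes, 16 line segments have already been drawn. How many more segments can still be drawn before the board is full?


Grid: 2 x 5 boxes, i.e. 3 rows and 6 columns of dots.
Horizontal edges: (rows + 1) * cols = 3 * 5 = 15
Vertical edges: rows * (cols + 1) = 2 * 6 = 12
Total edges: 15 + 12 = 27
Edges drawn: 16
Remaining: 27 - 16 = 11

11


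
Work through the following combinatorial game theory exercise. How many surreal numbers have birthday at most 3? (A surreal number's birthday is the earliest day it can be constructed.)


Day 0: {|} = 0 is born. Count = 1.
Day n: the number of surreal numbers born by day n is 2^(n+1) - 1.
By day 0: 2^1 - 1 = 1
By day 1: 2^2 - 1 = 3
By day 2: 2^3 - 1 = 7
By day 3: 2^4 - 1 = 15
By day 3: 15 surreal numbers.

15


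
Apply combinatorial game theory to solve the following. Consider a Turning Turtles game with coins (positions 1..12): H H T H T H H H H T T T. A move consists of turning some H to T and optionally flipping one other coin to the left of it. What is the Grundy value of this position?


Coins: H H T H T H H H H T T T
Key fact: a single head at position k behaves exactly like a Nim heap of size k (turning it to T and optionally flipping a coin at j < k corresponds to moving the heap from k to j, or to 0), and heads combine as a disjunctive sum (two heads at the same place would cancel, matching j XOR j = 0). So the Nim-value is the XOR of the 1-indexed positions of the heads.
Face-up positions (1-indexed): [1, 2, 4, 6, 7, 8, 9]
XOR 0 with 1: 0 XOR 1 = 1
XOR 1 with 2: 1 XOR 2 = 3
XOR 3 with 4: 3 XOR 4 = 7
XOR 7 with 6: 7 XOR 6 = 1
XOR 1 with 7: 1 XOR 7 = 6
XOR 6 with 8: 6 XOR 8 = 14
XOR 14 with 9: 14 XOR 9 = 7
Nim-value = 7

7


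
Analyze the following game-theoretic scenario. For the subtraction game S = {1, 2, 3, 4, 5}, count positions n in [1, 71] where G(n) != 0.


Subtraction set S = {1, 2, 3, 4, 5}, so G(n) = n mod 6.
G(n) = 0 when n is a multiple of 6.
Multiples of 6 in [1, 71]: 11
N-positions (nonzero Grundy) = 71 - 11 = 60

60


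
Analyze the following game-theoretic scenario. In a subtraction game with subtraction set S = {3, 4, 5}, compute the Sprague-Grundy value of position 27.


The subtraction set is S = {3, 4, 5}.
G(k) = mex{ G(k - s) : s in S, s <= k }. We compute iteratively: G(0) = 0.
G(1) = mex({}) = 0
G(2) = mex({}) = 0
G(3) = mex({0}) = 1
G(4) = mex({0}) = 1
G(5) = mex({0}) = 1
G(6) = mex({0, 1}) = 2
G(7) = mex({0, 1}) = 2
G(8) = mex({1}) = 0
G(9) = mex({1, 2}) = 0
G(10) = mex({1, 2}) = 0
G(11) = mex({0, 2}) = 1
G(12) = mex({0, 2}) = 1
Observe that G(8)..G(12) = 0, 0, 0, 1, 1 repeats G(0)..G(4) = 0, 0, 0, 1, 1.
For k >= max(S) = 5, G(k) is determined by the previous 5 values G(k-5)..G(k-1); a window of 5 consecutive values has recurred shifted by 8, so by induction G(k + 8) = G(k) for all k >= 0: the sequence is periodic from the start with period 8.
One period: G(0..7) = 0, 0, 0, 1, 1, 1, 2, 2.
27 mod 8 = 3, so G(27) = G(3) = 1.

1


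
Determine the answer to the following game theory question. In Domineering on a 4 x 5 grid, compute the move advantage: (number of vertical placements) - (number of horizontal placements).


Board is 4 x 5 (rows x cols).
Left (vertical) placements: (rows-1) * cols = 3 * 5 = 15
Right (horizontal) placements: rows * (cols-1) = 4 * 4 = 16
Advantage = Left - Right = 15 - 16 = -1

-1


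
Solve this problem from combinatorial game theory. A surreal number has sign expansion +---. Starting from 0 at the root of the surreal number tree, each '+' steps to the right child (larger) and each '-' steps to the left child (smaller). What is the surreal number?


Sign expansion: +---
Rule: track bounds (lo, hi), initially (-inf, +inf). On '+', the current value becomes lo and we move to the simplest number in (value, hi): value + 1 if hi = +inf, otherwise the midpoint (value + hi)/2. On '-', the current value becomes hi and we move to value - 1 if lo = -inf, otherwise the midpoint (lo + value)/2.
Start at 0.
Step 1: sign = +, move right. Bounds: (0, +inf). Value = 1
Step 2: sign = -, move left. Bounds: (0, 1). Value = 1/2
Step 3: sign = -, move left. Bounds: (0, 1/2). Value = 1/4
Step 4: sign = -, move left. Bounds: (0, 1/4). Value = 1/8
The surreal number with sign expansion +--- is 1/8.

1/8


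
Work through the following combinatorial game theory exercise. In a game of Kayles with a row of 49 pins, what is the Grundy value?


Kayles: a move removes 1 or 2 adjacent pins from a contiguous row.
Removing pins from a row of k leaves two independent rows (a, b) with a + b = k - 1 (one pin) or a + b = k - 2 (two pins); an end removal gives a = 0.
By Sprague-Grundy, G(k) = mex{ G(a) XOR G(b) } over all these splits. G(0) = 0.
G(1): splits (0,0):0^0=0 -> mex({0}) = 1
G(2): splits (0,1):0^1=1 (0,0):0^0=0 -> mex({0, 1}) = 2
G(3): splits (0,2):0^2=2 (1,1):1^1=0 (0,1):0^1=1 -> mex({0, 1, 2}) = 3
G(4): splits (0,3):0^3=3 (1,2):1^2=3 (0,2):0^2=2 (1,1):1^1=0 -> mex({0, 2, 3}) = 1
G(5): splits (0,4):0^1=1 (1,3):1^3=2 (2,2):2^2=0 (0,3):0^3=3 (1,2):1^2=3 -> mex({0, 1, 2, 3}) = 4
G(6) = mex({0, 1, 2, 4}) = 3
G(7) = mex({0, 1, 3, 4, 5}) = 2
G(8) = mex({0, 2, 3, 5, 6}) = 1
G(9) = mex({0, 1, 2, 3, 6, 7}) = 4
G(10) = mex({0, 1, 3, 4, 5, 7}) = 2
G(11) = mex({0, 1, 2, 3, 4, 5}) = 6
G(12) = mex({0, 1, 2, 3, 5, 6, 7}) = 4
G(13) = mex({0, 2, 3, 4, 6, 7}) = 1
G(14) = mex({0, 1, 4, 5, 6, 7}) = 2
G(15) = mex({0, 1, 2, 3, 4, 5, 6}) = 7
G(16) = mex({0, 2, 3, 5, 6, 7}) = 1
G(17) = mex({0, 1, 2, 3, 5, 6, 7}) = 4
G(18) = mex({0, 1, 2, 4, 5, 6}) = 3
G(19) = mex({0, 1, 3, 4, 5, 7}) = 2
G(20) = mex({0, 2, 3, 4, 5, 6, 7}) = 1
G(21) = mex({0, 1, 2, 3, 5, 6, 7}) = 4
G(22) = mex({0, 1, 2, 3, 4, 5, 7}) = 6
G(23) = mex({0, 1, 2, 3, 4, 5, 6}) = 7
G(24) = mex({0, 1, 2, 3, 5, 6, 7}) = 4
G(25) = mex({0, 2, 3, 4, 6, 7}) = 1
G(26) = mex({0, 1, 3, 4, 5, 6, 7}) = 2
G(27) = mex({0, 1, 2, 3, 4, 5, 6, 7}) = 8
G(28) = mex({0, 1, 2, 3, 4, 6, 7, 8}) = 5
G(29) = mex({0, 1, 2, 3, 5, 6, 7, 8, 9}) = 4
G(30) = mex({0, 1, 2, 3, 4, 5, 6, 9, 10}) = 7
G(31) = mex({0, 1, 3, 4, 5, 7, 10, 11}) = 2
G(32) = mex({0, 2, 3, 4, 5, 6, 7, 9, 11}) = 1
G(33) = mex({0, 1, 2, 3, 4, 5, 6, 7, 9, 12}) = 8
G(34) = mex({0, 1, 2, 3, 4, 5, 7, 8, 11, 12}) = 6
G(35) = mex({0, 1, 2, 3, 4, 5, 6, 8, 9, 10, 11}) = 7
G(36) = mex({0, 1, 2, 3, 5, 6, 7, 9, 10}) = 4
G(37) = mex({0, 2, 3, 4, 6, 7, 9, 10, 11, 12}) = 1
G(38) = mex({0, 1, 3, 4, 5, 6, 7, 9, 10, 11, 12}) = 2
G(39) = mex({0, 1, 2, 4, 5, 6, 7, 9, 10, 12, 14}) = 3
G(40) = mex({0, 2, 3, 4, 6, 7, 11, 12, 14}) = 1
G(41) = mex({0, 1, 2, 3, 5, 6, 7, 9, 10, 11, 12}) = 4
G(42) = mex({0, 1, 2, 3, 4, 5, 6, 9, 10}) = 7
G(43) = mex({0, 1, 3, 4, 5, 7, 9, 10, 12, 15}) = 2
G(44) = mex({0, 2, 3, 4, 5, 6, 7, 9, 10, 12, 15}) = 1
G(45) = mex({0, 1, 2, 3, 4, 5, 6, 7, 9, 10, 12, 14}) = 8
G(46) = mex({0, 1, 3, 4, 5, 7, 8, 11, 12, 14}) = 2
G(47) = mex({0, 1, 2, 3, 4, 5, 6, 8, 9, 10, 11, 12}) = 7
G(48) = mex({0, 1, 2, 3, 5, 6, 7, 9, 10}) = 4
G(49) = mex({0, 2, 3, 4, 6, 7, 9, 10, 11, 12, 15}) = 1
Therefore G(49) = 1.

1


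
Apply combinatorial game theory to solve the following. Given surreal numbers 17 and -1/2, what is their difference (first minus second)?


x = 17, y = -1/2
Converting to common denominator: 2
x = 34/2, y = -1/2
x - y = 17 - -1/2 = 35/2

35/2


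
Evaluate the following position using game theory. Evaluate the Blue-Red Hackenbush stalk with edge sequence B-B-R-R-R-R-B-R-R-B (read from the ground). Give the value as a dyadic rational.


Edges (from ground): B-B-R-R-R-R-B-R-R-B
By Berlekamp's sign-expansion rule, a Blue-Red Hackenbush stalk has the value of the surreal number whose sign sequence is the edge sequence with B -> + and R -> -.
Sign sequence: ++----+--+
Trace the sign expansion in the surreal number tree, starting from 0:
Edge 1: B (sign +) -> bounds (0, +inf), value = 1
Edge 2: B (sign +) -> bounds (1, +inf), value = 2
Edge 3: R (sign -) -> bounds (1, 2), value = 3/2
Edge 4: R (sign -) -> bounds (1, 3/2), value = 5/4
Edge 5: R (sign -) -> bounds (1, 5/4), value = 9/8
Edge 6: R (sign -) -> bounds (1, 9/8), value = 17/16
Edge 7: B (sign +) -> bounds (17/16, 9/8), value = 35/32
Edge 8: R (sign -) -> bounds (17/16, 35/32), value = 69/64
Edge 9: R (sign -) -> bounds (17/16, 69/64), value = 137/128
Edge 10: B (sign +) -> bounds (137/128, 69/64), value = 275/256
Game value = 275/256

275/256


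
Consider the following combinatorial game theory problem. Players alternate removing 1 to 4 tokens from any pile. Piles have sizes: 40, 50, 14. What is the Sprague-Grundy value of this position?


Subtraction set: {1, 2, 3, 4}
For this subtraction set, G(n) = n mod 5 (period = max + 1 = 5).
Pile 1 (size 40): G(40) = 40 mod 5 = 0
Pile 2 (size 50): G(50) = 50 mod 5 = 0
Pile 3 (size 14): G(14) = 14 mod 5 = 4
Total Grundy value = XOR of all: 0 XOR 0 XOR 4 = 4

4


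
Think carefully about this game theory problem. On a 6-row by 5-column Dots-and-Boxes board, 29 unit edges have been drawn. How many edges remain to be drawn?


Grid: 6 x 5 boxes, i.e. 7 rows and 6 columns of dots.
Horizontal edges: (rows + 1) * cols = 7 * 5 = 35
Vertical edges: rows * (cols + 1) = 6 * 6 = 36
Total edges: 35 + 36 = 71
Edges drawn: 29
Remaining: 71 - 29 = 42

42


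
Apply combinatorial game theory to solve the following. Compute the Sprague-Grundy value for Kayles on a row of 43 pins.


Kayles: a move removes 1 or 2 adjacent pins from a contiguous row.
Removing pins from a row of k leaves two independent rows (a, b) with a + b = k - 1 (one pin) or a + b = k - 2 (two pins); an end removal gives a = 0.
By Sprague-Grundy, G(k) = mex{ G(a) XOR G(b) } over all these splits. G(0) = 0.
G(1): splits (0,0):0^0=0 -> mex({0}) = 1
G(2): splits (0,1):0^1=1 (0,0):0^0=0 -> mex({0, 1}) = 2
G(3): splits (0,2):0^2=2 (1,1):1^1=0 (0,1):0^1=1 -> mex({0, 1, 2}) = 3
G(4): splits (0,3):0^3=3 (1,2):1^2=3 (0,2):0^2=2 (1,1):1^1=0 -> mex({0, 2, 3}) = 1
G(5): splits (0,4):0^1=1 (1,3):1^3=2 (2,2):2^2=0 (0,3):0^3=3 (1,2):1^2=3 -> mex({0, 1, 2, 3}) = 4
G(6) = mex({0, 1, 2, 4}) = 3
G(7) = mex({0, 1, 3, 4, 5}) = 2
G(8) = mex({0, 2, 3, 5, 6}) = 1
G(9) = mex({0, 1, 2, 3, 6, 7}) = 4
G(10) = mex({0, 1, 3, 4, 5, 7}) = 2
G(11) = mex({0, 1, 2, 3, 4, 5}) = 6
G(12) = mex({0, 1, 2, 3, 5, 6, 7}) = 4
G(13) = mex({0, 2, 3, 4, 6, 7}) = 1
G(14) = mex({0, 1, 4, 5, 6, 7}) = 2
G(15) = mex({0, 1, 2, 3, 4, 5, 6}) = 7
G(16) = mex({0, 2, 3, 5, 6, 7}) = 1
G(17) = mex({0, 1, 2, 3, 5, 6, 7}) = 4
G(18) = mex({0, 1, 2, 4, 5, 6}) = 3
G(19) = mex({0, 1, 3, 4, 5, 7}) = 2
G(20) = mex({0, 2, 3, 4, 5, 6, 7}) = 1
G(21) = mex({0, 1, 2, 3, 5, 6, 7}) = 4
G(22) = mex({0, 1, 2, 3, 4, 5, 7}) = 6
G(23) = mex({0, 1, 2, 3, 4, 5, 6}) = 7
G(24) = mex({0, 1, 2, 3, 5, 6, 7}) = 4
G(25) = mex({0, 2, 3, 4, 6, 7}) = 1
G(26) = mex({0, 1, 3, 4, 5, 6, 7}) = 2
G(27) = mex({0, 1, 2, 3, 4, 5, 6, 7}) = 8
G(28) = mex({0, 1, 2, 3, 4, 6, 7, 8}) = 5
G(29) = mex({0, 1, 2, 3, 5, 6, 7, 8, 9}) = 4
G(30) = mex({0, 1, 2, 3, 4, 5, 6, 9, 10}) = 7
G(31) = mex({0, 1, 3, 4, 5, 7, 10, 11}) = 2
G(32) = mex({0, 2, 3, 4, 5, 6, 7, 9, 11}) = 1
G(33) = mex({0, 1, 2, 3, 4, 5, 6, 7, 9, 12}) = 8
G(34) = mex({0, 1, 2, 3, 4, 5, 7, 8, 11, 12}) = 6
G(35) = mex({0, 1, 2, 3, 4, 5, 6, 8, 9, 10, 11}) = 7
G(36) = mex({0, 1, 2, 3, 5, 6, 7, 9, 10}) = 4
G(37) = mex({0, 2, 3, 4, 6, 7, 9, 10, 11, 12}) = 1
G(38) = mex({0, 1, 3, 4, 5, 6, 7, 9, 10, 11, 12}) = 2
G(39) = mex({0, 1, 2, 4, 5, 6, 7, 9, 10, 12, 14}) = 3
G(40) = mex({0, 2, 3, 4, 6, 7, 11, 12, 14}) = 1
G(41) = mex({0, 1, 2, 3, 5, 6, 7, 9, 10, 11, 12}) = 4
G(42) = mex({0, 1, 2, 3, 4, 5, 6, 9, 10}) = 7
G(43) = mex({0, 1, 3, 4, 5, 7, 9, 10, 12, 15}) = 2
Therefore G(43) = 2.

2


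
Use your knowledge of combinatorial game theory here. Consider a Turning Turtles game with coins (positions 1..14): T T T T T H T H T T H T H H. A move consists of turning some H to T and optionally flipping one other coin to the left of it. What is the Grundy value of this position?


Coins: T T T T T H T H T T H T H H
Key fact: a single head at position k behaves exactly like a Nim heap of size k (turning it to T and optionally flipping a coin at j < k corresponds to moving the heap from k to j, or to 0), and heads combine as a disjunctive sum (two heads at the same place would cancel, matching j XOR j = 0). So the Nim-value is the XOR of the 1-indexed positions of the heads.
Face-up positions (1-indexed): [6, 8, 11, 13, 14]
XOR 0 with 6: 0 XOR 6 = 6
XOR 6 with 8: 6 XOR 8 = 14
XOR 14 with 11: 14 XOR 11 = 5
XOR 5 with 13: 5 XOR 13 = 8
XOR 8 with 14: 8 XOR 14 = 6
Nim-value = 6

6


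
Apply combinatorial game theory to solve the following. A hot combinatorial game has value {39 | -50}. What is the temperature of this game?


The game is {39 | -50}, a switch {a | b} with numbers a > b.
Cooling {a | b} by t gives {a - t | b + t}, which stops being hot when a - t = b + t, i.e. at t = (a - b)/2. So the temperature of a switch is (a - b)/2.
Temperature = (Left option - Right option) / 2
= (39 - (-50)) / 2
= 89 / 2
= 89/2

89/2


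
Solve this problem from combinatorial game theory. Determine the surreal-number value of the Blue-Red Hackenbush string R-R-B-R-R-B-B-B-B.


Edges (from ground): R-R-B-R-R-B-B-B-B
By Berlekamp's sign-expansion rule, a Blue-Red Hackenbush stalk has the value of the surreal number whose sign sequence is the edge sequence with B -> + and R -> -.
Sign sequence: --+--++++
Trace the sign expansion in the surreal number tree, starting from 0:
Edge 1: R (sign -) -> bounds (-inf, 0), value = -1
Edge 2: R (sign -) -> bounds (-inf, -1), value = -2
Edge 3: B (sign +) -> bounds (-2, -1), value = -3/2
Edge 4: R (sign -) -> bounds (-2, -3/2), value = -7/4
Edge 5: R (sign -) -> bounds (-2, -7/4), value = -15/8
Edge 6: B (sign +) -> bounds (-15/8, -7/4), value = -29/16
Edge 7: B (sign +) -> bounds (-29/16, -7/4), value = -57/32
Edge 8: B (sign +) -> bounds (-57/32, -7/4), value = -113/64
Edge 9: B (sign +) -> bounds (-113/64, -7/4), value = -225/128
Game value = -225/128

-225/128


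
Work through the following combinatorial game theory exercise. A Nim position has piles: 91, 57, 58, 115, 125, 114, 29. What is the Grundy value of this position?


We need the XOR (exclusive or) of all pile sizes.
After XOR-ing pile 1 (size 91): 0 XOR 91 = 91
After XOR-ing pile 2 (size 57): 91 XOR 57 = 98
After XOR-ing pile 3 (size 58): 98 XOR 58 = 88
After XOR-ing pile 4 (size 115): 88 XOR 115 = 43
After XOR-ing pile 5 (size 125): 43 XOR 125 = 86
After XOR-ing pile 6 (size 114): 86 XOR 114 = 36
After XOR-ing pile 7 (size 29): 36 XOR 29 = 57
The Nim-value of this position is 57.

57
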